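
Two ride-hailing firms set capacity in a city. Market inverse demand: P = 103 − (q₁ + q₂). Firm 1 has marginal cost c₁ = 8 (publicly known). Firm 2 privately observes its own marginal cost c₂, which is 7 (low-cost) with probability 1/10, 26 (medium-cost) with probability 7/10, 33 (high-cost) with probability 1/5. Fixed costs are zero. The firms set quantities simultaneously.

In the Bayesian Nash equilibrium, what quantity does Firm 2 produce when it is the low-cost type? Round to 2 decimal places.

29.25

Type-c best response for Firm 2: q₂(c) = (103 − c)/2 − q₁/2.
Firm 1 maximizes expected profit; its first-order condition is 103 − 2q₁ − E[q₂] − 8 = 0.
Substituting E[q₂] and solving: E[c₂] = 25.5, so q₁ = (103 − 2·8 + 25.5)/3 = 37.5.
q₂(low-cost) = (103 − 7 − 37.5)/2 = 29.25.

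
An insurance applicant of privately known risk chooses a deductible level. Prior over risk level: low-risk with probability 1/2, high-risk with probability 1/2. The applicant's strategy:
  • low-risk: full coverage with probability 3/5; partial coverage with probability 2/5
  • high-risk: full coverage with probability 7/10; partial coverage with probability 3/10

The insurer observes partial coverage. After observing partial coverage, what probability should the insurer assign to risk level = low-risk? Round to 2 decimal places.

P(partial coverage) = (1/2)·(2/5) + (1/2)·(3/10) = 7/20
P(low-risk | partial coverage) = ((1/2)·(2/5)) / (7/20) = (1/5) / (7/20) = 4/7

0.57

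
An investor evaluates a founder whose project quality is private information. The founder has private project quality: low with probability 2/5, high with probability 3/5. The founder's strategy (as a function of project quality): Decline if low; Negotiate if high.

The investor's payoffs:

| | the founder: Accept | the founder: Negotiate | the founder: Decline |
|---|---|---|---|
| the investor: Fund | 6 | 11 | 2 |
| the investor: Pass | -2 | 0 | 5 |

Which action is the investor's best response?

E[Fund] = 2/5·(2) + 3/5·(11) = 37/5
E[Pass] = 2/5·(5) + 3/5·(0) = 2
Best response: Fund (37/5 is the largest).

Fund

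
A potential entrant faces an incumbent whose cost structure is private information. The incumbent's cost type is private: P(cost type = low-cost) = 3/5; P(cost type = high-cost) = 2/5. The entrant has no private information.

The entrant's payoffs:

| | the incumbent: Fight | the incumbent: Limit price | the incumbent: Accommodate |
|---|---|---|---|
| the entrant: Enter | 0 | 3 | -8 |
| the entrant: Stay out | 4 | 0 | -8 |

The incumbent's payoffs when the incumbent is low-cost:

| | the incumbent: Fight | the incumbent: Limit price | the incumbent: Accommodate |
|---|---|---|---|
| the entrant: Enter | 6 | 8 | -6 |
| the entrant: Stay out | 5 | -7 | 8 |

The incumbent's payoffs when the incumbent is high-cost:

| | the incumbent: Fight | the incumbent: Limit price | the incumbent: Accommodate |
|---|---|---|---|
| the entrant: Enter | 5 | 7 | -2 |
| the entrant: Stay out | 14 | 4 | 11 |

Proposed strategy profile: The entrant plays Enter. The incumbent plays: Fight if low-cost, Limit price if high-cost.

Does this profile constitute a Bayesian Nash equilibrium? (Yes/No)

The entrant plays Enter: E[Enter] = 3/5·(0) + 2/5·(3) = 6/5; E[Stay out] = 12/5. Not best-responding. ✗
The incumbent (cost type low-cost), facing Enter: Fight gives 6, Limit price gives 8, Accommodate gives -6. Proposed Fight is not best — profitable deviation exists. ✗
The incumbent (cost type high-cost), facing Enter: Fight gives 5, Limit price gives 7, Accommodate gives -2. Proposed Limit price is best. ✓

No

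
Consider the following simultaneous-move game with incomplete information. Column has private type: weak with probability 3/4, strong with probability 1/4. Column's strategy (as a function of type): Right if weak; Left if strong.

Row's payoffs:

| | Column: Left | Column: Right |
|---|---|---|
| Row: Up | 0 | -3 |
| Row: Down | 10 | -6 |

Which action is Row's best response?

Down

Compute Row's expected payoff for each action, taking the expectation over Column's type.
E[Up] = 3/4·(-3) + 1/4·(0) = -9/4
E[Down] = 3/4·(-6) + 1/4·(10) = -2
Best response: Down (-2 is the largest).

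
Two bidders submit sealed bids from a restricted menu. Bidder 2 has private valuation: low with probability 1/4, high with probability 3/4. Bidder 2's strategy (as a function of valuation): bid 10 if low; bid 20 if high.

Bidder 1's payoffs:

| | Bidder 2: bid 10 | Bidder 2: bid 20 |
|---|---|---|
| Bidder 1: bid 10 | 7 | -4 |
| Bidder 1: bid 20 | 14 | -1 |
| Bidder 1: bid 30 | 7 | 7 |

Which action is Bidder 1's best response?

bid 30

E[bid 10] = 1/4·(7) + 3/4·(-4) = -5/4
E[bid 20] = 1/4·(14) + 3/4·(-1) = 11/4
E[bid 30] = 1/4·(7) + 3/4·(7) = 7
Best response: bid 30 (7 is the largest).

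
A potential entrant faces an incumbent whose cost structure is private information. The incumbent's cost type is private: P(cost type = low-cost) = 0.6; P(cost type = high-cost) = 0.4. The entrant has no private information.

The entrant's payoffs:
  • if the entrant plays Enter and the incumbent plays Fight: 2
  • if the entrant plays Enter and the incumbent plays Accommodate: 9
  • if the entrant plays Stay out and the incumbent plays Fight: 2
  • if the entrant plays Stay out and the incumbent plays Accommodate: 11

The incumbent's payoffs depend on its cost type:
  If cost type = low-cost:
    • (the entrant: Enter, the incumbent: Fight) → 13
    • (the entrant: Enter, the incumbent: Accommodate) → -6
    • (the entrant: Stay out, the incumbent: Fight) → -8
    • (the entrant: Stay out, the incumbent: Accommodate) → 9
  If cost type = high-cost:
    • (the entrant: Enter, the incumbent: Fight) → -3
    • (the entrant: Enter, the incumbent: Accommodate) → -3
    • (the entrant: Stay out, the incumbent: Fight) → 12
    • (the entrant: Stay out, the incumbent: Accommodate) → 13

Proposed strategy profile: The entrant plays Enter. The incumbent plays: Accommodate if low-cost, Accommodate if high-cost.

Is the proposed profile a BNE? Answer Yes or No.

No

The entrant plays Enter: E[Enter] = 0.6·(9) + 0.4·(9) = 9; E[Stay out] = 11. Not best-responding. ✗
The incumbent (cost type low-cost), facing Enter: Fight gives 13, Accommodate gives -6. Proposed Accommodate is not best — profitable deviation exists. ✗
The incumbent (cost type high-cost), facing Enter: Fight gives -3, Accommodate gives -3. Proposed Accommodate is best. ✓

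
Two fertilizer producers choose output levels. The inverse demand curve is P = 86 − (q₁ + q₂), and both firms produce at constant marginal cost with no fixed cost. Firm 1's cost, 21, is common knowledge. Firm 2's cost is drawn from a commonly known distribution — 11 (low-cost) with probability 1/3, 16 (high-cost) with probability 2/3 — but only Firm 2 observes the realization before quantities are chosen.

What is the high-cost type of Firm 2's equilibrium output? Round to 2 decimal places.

25.28

Type-c best response for Firm 2: q₂(c) = (86 − c)/2 − q₁/2.
Firm 1 maximizes expected profit; its first-order condition is 86 − 2q₁ − E[q₂] − 21 = 0.
Substituting E[q₂] and solving: E[c₂] = 14.3333, so q₁ = (86 − 2·21 + 14.3333)/3 = 19.4444.
q₂(high-cost) = (86 − 16 − 19.4444)/2 = 25.2778.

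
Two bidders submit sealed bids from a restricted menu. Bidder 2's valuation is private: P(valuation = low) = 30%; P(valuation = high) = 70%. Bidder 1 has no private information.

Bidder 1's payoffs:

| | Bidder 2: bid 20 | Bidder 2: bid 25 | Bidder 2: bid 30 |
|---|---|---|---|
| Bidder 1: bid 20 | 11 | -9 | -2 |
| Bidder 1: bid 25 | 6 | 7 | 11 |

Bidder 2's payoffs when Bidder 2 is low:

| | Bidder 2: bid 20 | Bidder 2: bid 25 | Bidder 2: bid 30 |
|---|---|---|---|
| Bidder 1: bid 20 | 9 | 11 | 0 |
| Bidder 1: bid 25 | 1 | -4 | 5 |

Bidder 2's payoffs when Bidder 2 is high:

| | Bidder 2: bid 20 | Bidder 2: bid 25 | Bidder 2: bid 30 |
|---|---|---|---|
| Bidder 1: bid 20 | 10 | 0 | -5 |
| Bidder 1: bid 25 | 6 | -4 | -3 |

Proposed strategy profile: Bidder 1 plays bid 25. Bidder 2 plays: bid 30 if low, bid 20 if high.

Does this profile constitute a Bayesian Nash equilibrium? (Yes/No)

Yes

Bidder 1 plays bid 25: E[bid 25] = 0.3·(11) + 0.7·(6) = 7.5; E[bid 20] = 7.1. Best-responding. ✓
Bidder 2 (valuation low), facing bid 25: bid 20 gives 1, bid 25 gives -4, bid 30 gives 5. Proposed bid 30 is best. ✓
Bidder 2 (valuation high), facing bid 25: bid 20 gives 6, bid 25 gives -4, bid 30 gives -3. Proposed bid 20 is best. ✓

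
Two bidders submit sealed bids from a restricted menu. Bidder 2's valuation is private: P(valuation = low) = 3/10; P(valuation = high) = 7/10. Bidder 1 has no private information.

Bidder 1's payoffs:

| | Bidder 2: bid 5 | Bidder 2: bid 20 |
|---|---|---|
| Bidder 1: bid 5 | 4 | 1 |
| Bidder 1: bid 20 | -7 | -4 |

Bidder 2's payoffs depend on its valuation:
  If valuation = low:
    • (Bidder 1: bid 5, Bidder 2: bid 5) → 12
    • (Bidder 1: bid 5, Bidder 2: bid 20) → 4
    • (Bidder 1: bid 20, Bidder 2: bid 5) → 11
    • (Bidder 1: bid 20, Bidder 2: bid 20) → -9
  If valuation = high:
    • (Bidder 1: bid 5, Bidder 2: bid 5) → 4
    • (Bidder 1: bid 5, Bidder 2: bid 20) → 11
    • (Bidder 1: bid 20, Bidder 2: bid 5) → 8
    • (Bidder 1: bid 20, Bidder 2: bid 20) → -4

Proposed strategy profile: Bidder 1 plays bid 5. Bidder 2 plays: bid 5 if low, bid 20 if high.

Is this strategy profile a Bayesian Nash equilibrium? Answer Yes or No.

Bidder 1 plays bid 5: E[bid 5] = 3/10·(4) + 7/10·(1) = 19/10; E[bid 20] = -49/10. Best-responding. ✓
Bidder 2 (valuation low), facing bid 5: bid 5 gives 12, bid 20 gives 4. Proposed bid 5 is best. ✓
Bidder 2 (valuation high), facing bid 5: bid 5 gives 4, bid 20 gives 11. Proposed bid 20 is best. ✓

Yes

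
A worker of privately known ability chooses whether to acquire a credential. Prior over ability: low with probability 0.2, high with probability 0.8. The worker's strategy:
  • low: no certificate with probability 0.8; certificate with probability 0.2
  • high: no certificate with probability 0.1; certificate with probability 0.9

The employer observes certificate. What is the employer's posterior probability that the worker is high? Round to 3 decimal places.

Apply Bayes' rule using the sender's strategy as the likelihood.
P(certificate) = 0.2·0.2 + 0.8·0.9 = 0.76
P(high | certificate) = (0.8·0.9) / 0.76 = 0.72 / 0.76 = 0.947368

0.947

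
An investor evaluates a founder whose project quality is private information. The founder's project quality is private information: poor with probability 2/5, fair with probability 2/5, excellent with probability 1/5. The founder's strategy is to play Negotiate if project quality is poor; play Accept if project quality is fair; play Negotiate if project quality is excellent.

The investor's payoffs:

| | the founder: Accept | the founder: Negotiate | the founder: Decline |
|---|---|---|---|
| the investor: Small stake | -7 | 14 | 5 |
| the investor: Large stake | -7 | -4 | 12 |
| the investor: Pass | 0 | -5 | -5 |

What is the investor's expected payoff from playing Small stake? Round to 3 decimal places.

E[Small stake] = 2/5·14 + 2/5·(-7) + 1/5·14 = 28/5 + (-14/5) + 14/5 = 28/5

5.600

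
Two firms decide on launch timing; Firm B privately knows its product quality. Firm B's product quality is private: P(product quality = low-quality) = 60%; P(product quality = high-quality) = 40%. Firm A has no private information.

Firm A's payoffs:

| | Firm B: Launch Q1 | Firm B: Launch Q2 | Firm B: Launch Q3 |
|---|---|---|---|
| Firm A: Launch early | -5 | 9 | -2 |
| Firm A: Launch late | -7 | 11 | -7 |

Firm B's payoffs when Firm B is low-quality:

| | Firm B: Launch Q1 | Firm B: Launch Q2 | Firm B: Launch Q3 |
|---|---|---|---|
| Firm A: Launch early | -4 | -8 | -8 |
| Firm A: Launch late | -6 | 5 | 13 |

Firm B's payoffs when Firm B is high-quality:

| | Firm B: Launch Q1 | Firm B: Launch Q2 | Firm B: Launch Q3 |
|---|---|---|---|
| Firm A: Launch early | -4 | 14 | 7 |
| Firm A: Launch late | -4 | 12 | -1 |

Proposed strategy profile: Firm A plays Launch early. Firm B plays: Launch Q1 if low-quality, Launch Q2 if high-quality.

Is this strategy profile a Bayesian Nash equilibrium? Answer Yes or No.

Yes

A profile is a BNE iff every type of every player is best-responding given beliefs about the other side.
Firm A plays Launch early: E[Launch early] = 0.6·(-5) + 0.4·(9) = 0.6; E[Launch late] = 0.2. Best-responding. ✓
Firm B (product quality low-quality), facing Launch early: Launch Q1 gives -4, Launch Q2 gives -8, Launch Q3 gives -8. Proposed Launch Q1 is best. ✓
Firm B (product quality high-quality), facing Launch early: Launch Q1 gives -4, Launch Q2 gives 14, Launch Q3 gives 7. Proposed Launch Q2 is best. ✓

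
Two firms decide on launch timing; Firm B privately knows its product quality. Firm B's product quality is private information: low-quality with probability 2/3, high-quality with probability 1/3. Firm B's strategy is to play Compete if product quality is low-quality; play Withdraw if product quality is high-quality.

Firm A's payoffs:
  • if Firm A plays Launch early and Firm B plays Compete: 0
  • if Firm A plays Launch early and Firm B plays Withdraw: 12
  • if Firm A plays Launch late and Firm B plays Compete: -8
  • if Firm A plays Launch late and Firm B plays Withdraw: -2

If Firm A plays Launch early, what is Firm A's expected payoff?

4

E[Launch early] = 2/3·0 + 1/3·12 = 0 + 4 = 4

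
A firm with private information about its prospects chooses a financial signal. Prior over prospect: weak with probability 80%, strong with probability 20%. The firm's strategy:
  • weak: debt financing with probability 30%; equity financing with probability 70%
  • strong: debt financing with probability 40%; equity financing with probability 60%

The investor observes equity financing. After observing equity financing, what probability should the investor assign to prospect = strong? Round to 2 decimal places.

0.18

Apply Bayes' rule using the sender's strategy as the likelihood.
P(equity financing) = 0.8·0.7 + 0.2·0.6 = 0.68
P(strong | equity financing) = (0.2·0.6) / 0.68 = 0.12 / 0.68 = 0.176471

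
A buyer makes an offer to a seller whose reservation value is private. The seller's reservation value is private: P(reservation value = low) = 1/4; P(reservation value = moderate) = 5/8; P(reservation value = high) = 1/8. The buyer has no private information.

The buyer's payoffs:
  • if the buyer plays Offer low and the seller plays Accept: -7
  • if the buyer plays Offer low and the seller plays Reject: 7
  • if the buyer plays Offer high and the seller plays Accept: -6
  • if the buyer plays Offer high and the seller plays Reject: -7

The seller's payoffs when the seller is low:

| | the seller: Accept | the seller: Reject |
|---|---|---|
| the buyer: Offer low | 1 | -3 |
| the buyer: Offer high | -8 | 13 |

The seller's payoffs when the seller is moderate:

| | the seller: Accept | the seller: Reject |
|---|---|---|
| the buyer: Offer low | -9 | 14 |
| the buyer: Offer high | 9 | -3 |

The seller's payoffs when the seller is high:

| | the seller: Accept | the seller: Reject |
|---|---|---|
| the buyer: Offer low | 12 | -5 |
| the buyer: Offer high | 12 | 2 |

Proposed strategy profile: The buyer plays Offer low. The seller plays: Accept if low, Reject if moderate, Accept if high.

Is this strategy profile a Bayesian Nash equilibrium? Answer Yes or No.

Yes

The buyer plays Offer low: E[Offer low] = 1/4·(-7) + 5/8·(7) + 1/8·(-7) = 7/4; E[Offer high] = -53/8. Best-responding. ✓
The seller (reservation value low), facing Offer low: Accept gives 1, Reject gives -3. Proposed Accept is best. ✓
The seller (reservation value moderate), facing Offer low: Accept gives -9, Reject gives 14. Proposed Reject is best. ✓
The seller (reservation value high), facing Offer low: Accept gives 12, Reject gives -5. Proposed Accept is best. ✓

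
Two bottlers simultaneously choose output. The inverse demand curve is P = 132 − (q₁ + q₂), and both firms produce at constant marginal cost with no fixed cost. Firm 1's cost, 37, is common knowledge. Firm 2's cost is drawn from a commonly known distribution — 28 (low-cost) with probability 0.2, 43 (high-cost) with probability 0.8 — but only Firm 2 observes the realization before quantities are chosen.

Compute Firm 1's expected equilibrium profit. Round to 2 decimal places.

Each type of Firm 2 best-responds to q₁; Firm 1 best-responds to the expected q₂ over Firm 2's types.
Firm 2 with cost c maximizes (132 − (q₁+q₂) − c)·q₂, giving q₂(c) = (132 − c − q₁)/2.
E[c₂] = 0.2·28 + 0.8·43 = 40
Firm 1's FOC against E[q₂] yields q₁ = (132 − 2·37 + E[c₂])/3 = (132 − 74 + 40)/3 = 32.6667.
E[P] = 132 − (q₁ + E[q₂]) = 69.6667; Firm 1's expected profit = (E[P] − 37)·q₁ = (69.6667 − 37)·32.6667 = 1067.11.

1067.11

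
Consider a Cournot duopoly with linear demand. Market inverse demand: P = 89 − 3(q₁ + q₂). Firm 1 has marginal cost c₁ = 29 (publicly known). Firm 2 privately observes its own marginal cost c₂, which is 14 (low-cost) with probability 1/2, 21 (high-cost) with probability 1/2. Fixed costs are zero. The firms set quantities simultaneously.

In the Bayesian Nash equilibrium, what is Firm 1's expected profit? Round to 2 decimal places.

Each type of Firm 2 best-responds to q₁; Firm 1 best-responds to the expected q₂ over Firm 2's types.
Firm 2 with cost c maximizes (89 − 3(q₁+q₂) − c)·q₂, giving q₂(c) = (89 − c − 3q₁)/6.
E[c₂] = 1/2·14 + 1/2·21 = 17.5
Firm 1's FOC against E[q₂] yields q₁ = (89 − 2·29 + E[c₂])/9 = (89 − 58 + 17.5)/9 = 5.38889.
E[P] = 89 − 3·(q₁ + E[q₂]) = 45.1667; Firm 1's expected profit = (E[P] − 29)·q₁ = (45.1667 − 29)·5.38889 = 87.1204.

87.12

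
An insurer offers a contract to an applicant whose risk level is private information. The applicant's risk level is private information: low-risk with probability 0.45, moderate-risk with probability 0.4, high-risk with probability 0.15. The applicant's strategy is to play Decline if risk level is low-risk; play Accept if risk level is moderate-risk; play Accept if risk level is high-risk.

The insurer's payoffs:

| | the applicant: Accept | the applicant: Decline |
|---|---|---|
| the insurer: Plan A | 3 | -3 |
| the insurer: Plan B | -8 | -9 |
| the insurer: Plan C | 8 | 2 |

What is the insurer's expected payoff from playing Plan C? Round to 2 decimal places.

E[Plan C] = 0.45·2 + 0.4·8 + 0.15·8 = 0.9 + 3.2 + 1.2 = 5.3

5.30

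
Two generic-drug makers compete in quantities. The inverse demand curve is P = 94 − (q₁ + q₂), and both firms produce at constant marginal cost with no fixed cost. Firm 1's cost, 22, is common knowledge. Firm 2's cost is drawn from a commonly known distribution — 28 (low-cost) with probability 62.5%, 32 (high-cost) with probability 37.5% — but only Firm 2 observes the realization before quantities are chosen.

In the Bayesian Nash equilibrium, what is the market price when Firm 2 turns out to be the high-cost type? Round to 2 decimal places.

Firm 2 with cost c maximizes (94 − (q₁+q₂) − c)·q₂, giving q₂(c) = (94 − c − q₁)/2.
E[c₂] = 0.625·28 + 0.375·32 = 29.5
Firm 1's FOC against E[q₂] yields q₁ = (94 − 2·22 + E[c₂])/3 = (94 − 44 + 29.5)/3 = 26.5.
q₂(high-cost) = 17.75, so P = 94 − (26.5 + 17.75) = 49.75.

49.75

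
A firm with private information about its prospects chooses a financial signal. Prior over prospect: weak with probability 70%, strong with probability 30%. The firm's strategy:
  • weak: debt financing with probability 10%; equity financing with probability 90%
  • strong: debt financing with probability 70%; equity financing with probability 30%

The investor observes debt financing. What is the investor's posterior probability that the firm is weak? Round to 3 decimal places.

P(debt financing) = 0.7·0.1 + 0.3·0.7 = 0.28
P(weak | debt financing) = (0.7·0.1) / 0.28 = 0.07 / 0.28 = 0.25

0.250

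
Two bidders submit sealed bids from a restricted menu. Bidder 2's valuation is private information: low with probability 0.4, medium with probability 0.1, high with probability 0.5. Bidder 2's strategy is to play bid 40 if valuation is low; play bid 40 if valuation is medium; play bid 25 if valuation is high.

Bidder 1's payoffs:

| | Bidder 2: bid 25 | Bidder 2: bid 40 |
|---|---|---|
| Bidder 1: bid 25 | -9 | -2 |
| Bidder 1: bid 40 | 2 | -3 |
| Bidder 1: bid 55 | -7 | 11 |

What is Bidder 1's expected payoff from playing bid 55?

Take the expectation over Bidder 2's valuation, weighting each type's action by its prior probability.
E[bid 55] = 0.4·11 + 0.1·11 + 0.5·(-7) = 4.4 + 1.1 + (-3.5) = 2

2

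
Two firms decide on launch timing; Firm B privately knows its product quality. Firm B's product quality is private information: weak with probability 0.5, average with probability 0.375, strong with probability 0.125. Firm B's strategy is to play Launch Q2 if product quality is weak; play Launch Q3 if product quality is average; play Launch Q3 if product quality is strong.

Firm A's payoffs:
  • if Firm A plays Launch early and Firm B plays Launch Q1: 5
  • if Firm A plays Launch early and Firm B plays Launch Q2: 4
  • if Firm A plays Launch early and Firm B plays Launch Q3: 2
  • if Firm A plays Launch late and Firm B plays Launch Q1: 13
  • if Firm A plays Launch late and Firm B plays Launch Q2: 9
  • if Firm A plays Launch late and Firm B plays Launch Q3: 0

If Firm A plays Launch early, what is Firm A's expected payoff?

3

Take the expectation over Firm B's product quality, weighting each type's action by its prior probability.
E[Launch early] = 0.5·4 + 0.375·2 + 0.125·2 = 2 + 0.75 + 0.25 = 3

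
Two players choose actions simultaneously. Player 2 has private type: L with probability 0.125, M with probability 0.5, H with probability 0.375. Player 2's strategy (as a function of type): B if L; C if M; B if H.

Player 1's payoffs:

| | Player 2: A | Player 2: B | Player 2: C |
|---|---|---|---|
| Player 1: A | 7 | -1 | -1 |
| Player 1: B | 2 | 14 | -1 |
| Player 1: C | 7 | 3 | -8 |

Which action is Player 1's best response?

E[A] = 0.125·(-1) + 0.5·(-1) + 0.375·(-1) = -1
E[B] = 0.125·(14) + 0.5·(-1) + 0.375·(14) = 6.5
E[C] = 0.125·(3) + 0.5·(-8) + 0.375·(3) = -2.5
Best response: B (6.5 is the largest).

B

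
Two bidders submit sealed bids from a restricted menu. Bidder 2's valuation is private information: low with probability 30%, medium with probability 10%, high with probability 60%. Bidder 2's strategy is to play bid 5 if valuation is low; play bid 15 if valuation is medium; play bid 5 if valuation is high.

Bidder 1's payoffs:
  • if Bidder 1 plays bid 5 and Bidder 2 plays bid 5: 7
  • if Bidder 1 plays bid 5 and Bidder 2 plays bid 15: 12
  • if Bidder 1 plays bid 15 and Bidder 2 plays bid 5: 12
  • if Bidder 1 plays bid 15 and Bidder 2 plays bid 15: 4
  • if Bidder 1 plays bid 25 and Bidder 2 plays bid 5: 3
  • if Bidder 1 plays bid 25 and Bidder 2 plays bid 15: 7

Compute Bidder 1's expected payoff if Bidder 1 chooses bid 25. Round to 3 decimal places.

E[bid 25] = 0.3·3 + 0.1·7 + 0.6·3 = 0.9 + 0.7 + 1.8 = 3.4

3.400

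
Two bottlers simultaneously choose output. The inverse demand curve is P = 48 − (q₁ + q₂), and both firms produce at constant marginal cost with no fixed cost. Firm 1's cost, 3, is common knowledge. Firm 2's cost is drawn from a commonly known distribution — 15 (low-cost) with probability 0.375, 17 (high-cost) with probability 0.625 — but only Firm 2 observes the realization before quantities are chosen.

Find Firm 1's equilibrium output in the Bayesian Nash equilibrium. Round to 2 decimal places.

19.42

Firm 2 with cost c maximizes (48 − (q₁+q₂) − c)·q₂, giving q₂(c) = (48 − c − q₁)/2.
E[c₂] = 0.375·15 + 0.625·17 = 16.25
Firm 1's FOC against E[q₂] yields q₁ = (48 − 2·3 + E[c₂])/3 = (48 − 6 + 16.25)/3 = 19.4167.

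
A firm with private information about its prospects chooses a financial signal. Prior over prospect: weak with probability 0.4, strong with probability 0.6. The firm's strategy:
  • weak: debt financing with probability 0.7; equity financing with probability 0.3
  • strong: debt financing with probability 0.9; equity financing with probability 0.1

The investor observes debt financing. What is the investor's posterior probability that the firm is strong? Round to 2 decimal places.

P(debt financing) = 0.4·0.7 + 0.6·0.9 = 0.82
P(strong | debt financing) = (0.6·0.9) / 0.82 = 0.54 / 0.82 = 0.658537

0.66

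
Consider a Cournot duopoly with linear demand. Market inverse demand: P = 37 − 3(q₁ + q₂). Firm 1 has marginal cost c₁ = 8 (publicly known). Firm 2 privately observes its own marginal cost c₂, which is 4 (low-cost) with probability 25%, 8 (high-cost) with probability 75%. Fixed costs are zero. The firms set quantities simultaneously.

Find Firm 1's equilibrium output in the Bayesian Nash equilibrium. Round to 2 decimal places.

3.11

Each type of Firm 2 best-responds to q₁; Firm 1 best-responds to the expected q₂ over Firm 2's types.
Firm 2 with cost c maximizes (37 − 3(q₁+q₂) − c)·q₂, giving q₂(c) = (37 − c − 3q₁)/6.
E[c₂] = 0.25·4 + 0.75·8 = 7
Firm 1's FOC against E[q₂] yields q₁ = (37 − 2·8 + E[c₂])/9 = (37 − 16 + 7)/9 = 3.11111.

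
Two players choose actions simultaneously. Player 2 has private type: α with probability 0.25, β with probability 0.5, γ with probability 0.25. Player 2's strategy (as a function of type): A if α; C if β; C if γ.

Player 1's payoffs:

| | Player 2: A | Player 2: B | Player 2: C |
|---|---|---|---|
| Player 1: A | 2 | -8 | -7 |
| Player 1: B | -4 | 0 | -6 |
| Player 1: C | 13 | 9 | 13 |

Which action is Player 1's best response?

E[A] = 0.25·(2) + 0.5·(-7) + 0.25·(-7) = -4.75
E[B] = 0.25·(-4) + 0.5·(-6) + 0.25·(-6) = -5.5
E[C] = 0.25·(13) + 0.5·(13) + 0.25·(13) = 13
Best response: C (13 is the largest).

C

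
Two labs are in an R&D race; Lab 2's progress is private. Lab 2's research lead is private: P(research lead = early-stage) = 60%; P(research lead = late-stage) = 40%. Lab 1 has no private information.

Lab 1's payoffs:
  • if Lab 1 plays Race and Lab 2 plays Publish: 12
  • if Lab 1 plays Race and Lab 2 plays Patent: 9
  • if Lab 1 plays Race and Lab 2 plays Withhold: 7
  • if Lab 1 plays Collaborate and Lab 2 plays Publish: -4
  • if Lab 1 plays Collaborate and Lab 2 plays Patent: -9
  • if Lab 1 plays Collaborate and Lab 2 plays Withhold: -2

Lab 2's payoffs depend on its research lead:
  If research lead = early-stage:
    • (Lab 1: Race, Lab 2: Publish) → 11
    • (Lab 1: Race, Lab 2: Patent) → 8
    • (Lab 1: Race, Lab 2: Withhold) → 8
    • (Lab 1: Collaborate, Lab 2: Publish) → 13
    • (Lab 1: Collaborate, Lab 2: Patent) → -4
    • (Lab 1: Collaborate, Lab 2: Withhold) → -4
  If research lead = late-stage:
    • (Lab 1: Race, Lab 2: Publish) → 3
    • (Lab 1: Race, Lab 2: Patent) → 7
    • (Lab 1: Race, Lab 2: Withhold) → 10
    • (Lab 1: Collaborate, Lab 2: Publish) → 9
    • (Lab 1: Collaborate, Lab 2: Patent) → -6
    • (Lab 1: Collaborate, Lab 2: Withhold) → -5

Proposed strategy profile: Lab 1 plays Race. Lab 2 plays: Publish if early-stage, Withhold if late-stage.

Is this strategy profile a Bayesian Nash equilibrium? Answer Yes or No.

Yes

Lab 1 plays Race: E[Race] = 0.6·(12) + 0.4·(7) = 10; E[Collaborate] = -3.2. Best-responding. ✓
Lab 2 (research lead early-stage), facing Race: Publish gives 11, Patent gives 8, Withhold gives 8. Proposed Publish is best. ✓
Lab 2 (research lead late-stage), facing Race: Publish gives 3, Patent gives 7, Withhold gives 10. Proposed Withhold is best. ✓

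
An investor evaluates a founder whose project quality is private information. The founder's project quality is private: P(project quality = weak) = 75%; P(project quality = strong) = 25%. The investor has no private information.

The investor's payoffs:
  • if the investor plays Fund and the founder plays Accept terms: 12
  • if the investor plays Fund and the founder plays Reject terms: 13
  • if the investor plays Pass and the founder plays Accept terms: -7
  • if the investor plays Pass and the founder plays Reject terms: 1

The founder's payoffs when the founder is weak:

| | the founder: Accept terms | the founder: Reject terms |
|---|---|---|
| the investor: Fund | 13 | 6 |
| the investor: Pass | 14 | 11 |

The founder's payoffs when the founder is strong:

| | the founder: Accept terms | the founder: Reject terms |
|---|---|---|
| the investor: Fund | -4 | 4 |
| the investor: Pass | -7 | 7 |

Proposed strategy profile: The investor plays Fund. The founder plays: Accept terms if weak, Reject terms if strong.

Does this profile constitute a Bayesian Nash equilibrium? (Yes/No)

Yes

The investor plays Fund: E[Fund] = 0.75·(12) + 0.25·(13) = 12.25; E[Pass] = -5. Best-responding. ✓
The founder (project quality weak), facing Fund: Accept terms gives 13, Reject terms gives 6. Proposed Accept terms is best. ✓
The founder (project quality strong), facing Fund: Accept terms gives -4, Reject terms gives 4. Proposed Reject terms is best. ✓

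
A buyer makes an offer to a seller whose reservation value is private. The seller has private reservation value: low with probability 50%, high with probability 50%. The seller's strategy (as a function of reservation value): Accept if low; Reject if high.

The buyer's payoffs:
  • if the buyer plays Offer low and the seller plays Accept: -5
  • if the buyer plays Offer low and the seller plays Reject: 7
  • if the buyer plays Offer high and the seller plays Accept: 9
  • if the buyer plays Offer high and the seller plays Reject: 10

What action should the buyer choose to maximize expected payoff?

Compute the buyer's expected payoff for each action, taking the expectation over the seller's type.
E[Offer low] = 0.5·(-5) + 0.5·(7) = 1
E[Offer high] = 0.5·(9) + 0.5·(10) = 9.5
Best response: Offer high (9.5 is the largest).

Offer high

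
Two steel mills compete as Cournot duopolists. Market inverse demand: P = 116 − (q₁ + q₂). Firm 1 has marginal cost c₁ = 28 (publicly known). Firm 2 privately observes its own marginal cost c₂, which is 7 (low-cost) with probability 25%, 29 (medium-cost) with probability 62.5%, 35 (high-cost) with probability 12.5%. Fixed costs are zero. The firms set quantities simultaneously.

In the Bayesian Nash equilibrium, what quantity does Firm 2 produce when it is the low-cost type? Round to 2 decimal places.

40.46

Firm 2 with cost c maximizes (116 − (q₁+q₂) − c)·q₂, giving q₂(c) = (116 − c − q₁)/2.
E[c₂] = 0.25·7 + 0.625·29 + 0.125·35 = 24.25
Firm 1's FOC against E[q₂] yields q₁ = (116 − 2·28 + E[c₂])/3 = (116 − 56 + 24.25)/3 = 28.0833.
q₂(low-cost) = (116 − 7 − 28.0833)/2 = 40.4583.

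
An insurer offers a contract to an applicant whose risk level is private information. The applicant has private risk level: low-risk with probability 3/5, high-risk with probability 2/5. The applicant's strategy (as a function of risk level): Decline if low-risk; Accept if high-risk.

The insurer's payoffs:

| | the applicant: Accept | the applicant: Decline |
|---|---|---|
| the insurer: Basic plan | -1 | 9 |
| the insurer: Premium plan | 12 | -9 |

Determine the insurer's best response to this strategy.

E[Basic plan] = 3/5·(9) + 2/5·(-1) = 5
E[Premium plan] = 3/5·(-9) + 2/5·(12) = -3/5
Best response: Basic plan (5 is the largest).

Basic plan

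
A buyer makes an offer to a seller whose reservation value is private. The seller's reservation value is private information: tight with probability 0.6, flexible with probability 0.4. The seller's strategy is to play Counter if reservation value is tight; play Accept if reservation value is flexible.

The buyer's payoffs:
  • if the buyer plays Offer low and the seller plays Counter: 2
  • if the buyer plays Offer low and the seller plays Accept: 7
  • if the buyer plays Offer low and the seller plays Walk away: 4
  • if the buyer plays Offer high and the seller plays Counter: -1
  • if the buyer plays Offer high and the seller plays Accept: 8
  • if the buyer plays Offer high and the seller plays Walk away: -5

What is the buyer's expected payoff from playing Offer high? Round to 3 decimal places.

E[Offer high] = 0.6·(-1) + 0.4·8 = (-0.6) + 3.2 = 2.6

2.600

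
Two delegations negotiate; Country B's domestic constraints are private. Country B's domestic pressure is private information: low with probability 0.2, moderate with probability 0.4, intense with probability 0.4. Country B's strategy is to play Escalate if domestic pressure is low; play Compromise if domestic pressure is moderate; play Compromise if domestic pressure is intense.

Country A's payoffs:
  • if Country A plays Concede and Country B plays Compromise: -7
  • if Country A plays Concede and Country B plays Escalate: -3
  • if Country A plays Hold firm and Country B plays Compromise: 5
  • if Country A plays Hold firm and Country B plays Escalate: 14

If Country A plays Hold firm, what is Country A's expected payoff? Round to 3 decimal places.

6.800

Take the expectation over Country B's domestic pressure, weighting each type's action by its prior probability.
E[Hold firm] = 0.2·14 + 0.4·5 + 0.4·5 = 2.8 + 2 + 2 = 6.8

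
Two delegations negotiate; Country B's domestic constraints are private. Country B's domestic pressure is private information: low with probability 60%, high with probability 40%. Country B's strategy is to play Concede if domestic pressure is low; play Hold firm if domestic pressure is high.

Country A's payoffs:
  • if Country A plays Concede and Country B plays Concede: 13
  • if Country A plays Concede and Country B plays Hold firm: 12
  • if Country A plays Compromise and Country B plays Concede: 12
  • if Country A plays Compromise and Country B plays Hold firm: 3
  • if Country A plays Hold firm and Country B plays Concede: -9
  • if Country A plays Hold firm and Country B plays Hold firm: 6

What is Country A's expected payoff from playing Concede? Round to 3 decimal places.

12.600

E[Concede] = 0.6·13 + 0.4·12 = 7.8 + 4.8 = 12.6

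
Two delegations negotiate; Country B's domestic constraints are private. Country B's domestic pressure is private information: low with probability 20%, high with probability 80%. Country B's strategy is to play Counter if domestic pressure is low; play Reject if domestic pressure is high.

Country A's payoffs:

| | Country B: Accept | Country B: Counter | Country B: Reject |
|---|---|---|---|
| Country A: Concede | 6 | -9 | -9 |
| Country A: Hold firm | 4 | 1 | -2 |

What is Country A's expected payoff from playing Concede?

-9

Take the expectation over Country B's domestic pressure, weighting each type's action by its prior probability.
E[Concede] = 0.2·(-9) + 0.8·(-9) = (-1.8) + (-7.2) = -9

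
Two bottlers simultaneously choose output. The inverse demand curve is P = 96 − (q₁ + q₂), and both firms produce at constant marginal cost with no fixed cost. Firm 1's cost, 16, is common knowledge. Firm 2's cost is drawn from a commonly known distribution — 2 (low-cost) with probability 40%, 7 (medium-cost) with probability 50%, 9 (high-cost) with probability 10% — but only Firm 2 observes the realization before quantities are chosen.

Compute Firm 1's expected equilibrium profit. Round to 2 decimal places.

532.07

Type-c best response for Firm 2: q₂(c) = (96 − c)/2 − q₁/2.
Firm 1 maximizes expected profit; its first-order condition is 96 − 2q₁ − E[q₂] − 16 = 0.
Substituting E[q₂] and solving: E[c₂] = 5.2, so q₁ = (96 − 2·16 + 5.2)/3 = 23.0667.
E[P] = 96 − (q₁ + E[q₂]) = 39.0667; Firm 1's expected profit = (E[P] − 16)·q₁ = (39.0667 − 16)·23.0667 = 532.071.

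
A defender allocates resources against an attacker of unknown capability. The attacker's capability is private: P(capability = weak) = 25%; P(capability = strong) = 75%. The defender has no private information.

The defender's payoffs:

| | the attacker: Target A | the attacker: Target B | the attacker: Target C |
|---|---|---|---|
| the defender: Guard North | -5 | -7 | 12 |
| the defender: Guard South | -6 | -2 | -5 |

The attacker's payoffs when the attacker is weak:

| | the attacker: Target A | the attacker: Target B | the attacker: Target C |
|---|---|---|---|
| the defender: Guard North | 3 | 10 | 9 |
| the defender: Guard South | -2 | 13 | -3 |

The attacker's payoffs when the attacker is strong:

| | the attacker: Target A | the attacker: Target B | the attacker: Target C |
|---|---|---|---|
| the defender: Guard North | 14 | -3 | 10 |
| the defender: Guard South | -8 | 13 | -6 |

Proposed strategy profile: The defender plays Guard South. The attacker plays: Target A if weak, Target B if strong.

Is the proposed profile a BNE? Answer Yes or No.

No

A profile is a BNE iff every type of every player is best-responding given beliefs about the other side.
The defender plays Guard South: E[Guard South] = 0.25·(-6) + 0.75·(-2) = -3; E[Guard North] = -6.5. Best-responding. ✓
The attacker (capability weak), facing Guard South: Target A gives -2, Target B gives 13, Target C gives -3. Proposed Target A is not best — profitable deviation exists. ✗
The attacker (capability strong), facing Guard South: Target A gives -8, Target B gives 13, Target C gives -6. Proposed Target B is best. ✓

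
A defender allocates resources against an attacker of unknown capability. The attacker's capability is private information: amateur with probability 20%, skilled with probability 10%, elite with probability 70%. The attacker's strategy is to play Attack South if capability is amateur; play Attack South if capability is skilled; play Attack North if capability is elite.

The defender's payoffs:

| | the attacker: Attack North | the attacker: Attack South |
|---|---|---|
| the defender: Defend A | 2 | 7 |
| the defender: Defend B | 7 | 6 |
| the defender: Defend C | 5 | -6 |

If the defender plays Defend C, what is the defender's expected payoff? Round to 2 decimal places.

E[Defend C] = 0.2·(-6) + 0.1·(-6) + 0.7·5 = (-1.2) + (-0.6) + 3.5 = 1.7

1.70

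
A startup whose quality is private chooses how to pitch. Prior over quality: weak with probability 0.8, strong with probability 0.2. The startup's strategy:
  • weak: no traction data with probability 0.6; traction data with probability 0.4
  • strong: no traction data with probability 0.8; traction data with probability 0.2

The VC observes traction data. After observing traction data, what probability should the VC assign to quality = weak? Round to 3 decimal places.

P(traction data) = 0.8·0.4 + 0.2·0.2 = 0.36
P(weak | traction data) = (0.8·0.4) / 0.36 = 0.32 / 0.36 = 0.888889

0.889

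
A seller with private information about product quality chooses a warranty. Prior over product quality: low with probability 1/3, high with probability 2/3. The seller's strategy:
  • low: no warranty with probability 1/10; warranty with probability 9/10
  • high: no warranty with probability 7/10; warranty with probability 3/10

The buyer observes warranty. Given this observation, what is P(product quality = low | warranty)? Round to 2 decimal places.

Apply Bayes' rule using the sender's strategy as the likelihood.
P(warranty) = (1/3)·(9/10) + (2/3)·(3/10) = 1/2
P(low | warranty) = ((1/3)·(9/10)) / (1/2) = (3/10) / (1/2) = 3/5

0.60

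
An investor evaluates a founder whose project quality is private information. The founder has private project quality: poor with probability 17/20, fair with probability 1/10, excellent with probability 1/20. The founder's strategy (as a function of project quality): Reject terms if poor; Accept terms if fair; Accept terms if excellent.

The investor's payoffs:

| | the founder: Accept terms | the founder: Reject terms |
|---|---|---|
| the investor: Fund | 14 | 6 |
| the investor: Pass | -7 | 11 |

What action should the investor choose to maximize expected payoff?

Compute the investor's expected payoff for each action, taking the expectation over the founder's type.
E[Fund] = 17/20·(6) + 1/10·(14) + 1/20·(14) = 36/5
E[Pass] = 17/20·(11) + 1/10·(-7) + 1/20·(-7) = 83/10
Best response: Pass (83/10 is the largest).

Pass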